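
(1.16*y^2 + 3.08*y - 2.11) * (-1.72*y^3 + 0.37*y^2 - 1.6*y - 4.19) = -1.9952*y^5 - 4.8684*y^4 + 2.9128*y^3 - 10.5691*y^2 - 9.5292*y + 8.8409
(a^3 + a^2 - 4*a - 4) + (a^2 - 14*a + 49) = a^3 + 2*a^2 - 18*a + 45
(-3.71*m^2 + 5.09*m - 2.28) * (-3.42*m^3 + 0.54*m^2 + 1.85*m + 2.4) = 12.6882*m^5 - 19.4112*m^4 + 3.6827*m^3 - 0.718699999999998*m^2 + 7.998*m - 5.472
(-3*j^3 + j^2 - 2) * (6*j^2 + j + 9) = -18*j^5 + 3*j^4 - 26*j^3 - 3*j^2 - 2*j - 18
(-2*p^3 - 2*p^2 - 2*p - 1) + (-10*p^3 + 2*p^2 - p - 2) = -12*p^3 - 3*p - 3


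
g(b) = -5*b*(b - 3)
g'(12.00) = -105.00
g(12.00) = -540.00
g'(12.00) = -105.00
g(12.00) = -540.00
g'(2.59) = -10.90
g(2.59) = 5.31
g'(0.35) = 11.50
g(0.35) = 4.64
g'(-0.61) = 21.10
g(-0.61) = -11.01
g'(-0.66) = 21.60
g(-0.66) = -12.08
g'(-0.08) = 15.80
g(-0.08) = -1.23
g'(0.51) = 9.90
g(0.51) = 6.35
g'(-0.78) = 22.80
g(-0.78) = -14.74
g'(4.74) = -32.40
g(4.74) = -41.24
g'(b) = 15 - 10*b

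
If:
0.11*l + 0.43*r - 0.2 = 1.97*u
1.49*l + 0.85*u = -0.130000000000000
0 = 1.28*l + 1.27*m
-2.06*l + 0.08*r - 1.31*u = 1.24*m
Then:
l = -0.22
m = 0.22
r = 1.59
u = 0.23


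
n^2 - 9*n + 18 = (n - 6)*(n - 3)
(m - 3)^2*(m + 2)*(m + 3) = m^4 - m^3 - 15*m^2 + 9*m + 54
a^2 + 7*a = a*(a + 7)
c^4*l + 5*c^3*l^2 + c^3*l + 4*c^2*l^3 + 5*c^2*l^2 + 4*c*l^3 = c*(c + l)*(c + 4*l)*(c*l + l)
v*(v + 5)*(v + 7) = v^3 + 12*v^2 + 35*v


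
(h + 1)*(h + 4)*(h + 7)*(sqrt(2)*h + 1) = sqrt(2)*h^4 + h^3 + 12*sqrt(2)*h^3 + 12*h^2 + 39*sqrt(2)*h^2 + 39*h + 28*sqrt(2)*h + 28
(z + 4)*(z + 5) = z^2 + 9*z + 20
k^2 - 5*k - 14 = (k - 7)*(k + 2)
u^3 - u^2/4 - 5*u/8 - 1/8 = (u - 1)*(u + 1/4)*(u + 1/2)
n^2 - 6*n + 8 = (n - 4)*(n - 2)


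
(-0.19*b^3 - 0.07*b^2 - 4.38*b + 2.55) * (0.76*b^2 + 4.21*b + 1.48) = -0.1444*b^5 - 0.8531*b^4 - 3.9047*b^3 - 16.6054*b^2 + 4.2531*b + 3.774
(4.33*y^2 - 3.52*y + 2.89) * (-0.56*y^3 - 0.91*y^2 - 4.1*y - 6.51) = -2.4248*y^5 - 1.9691*y^4 - 16.1682*y^3 - 16.3862*y^2 + 11.0662*y - 18.8139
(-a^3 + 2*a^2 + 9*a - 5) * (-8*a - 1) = 8*a^4 - 15*a^3 - 74*a^2 + 31*a + 5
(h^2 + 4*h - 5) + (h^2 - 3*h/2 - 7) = 2*h^2 + 5*h/2 - 12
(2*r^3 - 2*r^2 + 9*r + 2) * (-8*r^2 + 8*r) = -16*r^5 + 32*r^4 - 88*r^3 + 56*r^2 + 16*r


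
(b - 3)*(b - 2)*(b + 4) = b^3 - b^2 - 14*b + 24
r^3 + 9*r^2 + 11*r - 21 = (r - 1)*(r + 3)*(r + 7)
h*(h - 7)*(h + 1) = h^3 - 6*h^2 - 7*h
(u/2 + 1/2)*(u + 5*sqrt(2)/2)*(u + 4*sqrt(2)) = u^3/2 + u^2/2 + 13*sqrt(2)*u^2/4 + 13*sqrt(2)*u/4 + 10*u + 10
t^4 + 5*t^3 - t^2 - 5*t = t*(t - 1)*(t + 1)*(t + 5)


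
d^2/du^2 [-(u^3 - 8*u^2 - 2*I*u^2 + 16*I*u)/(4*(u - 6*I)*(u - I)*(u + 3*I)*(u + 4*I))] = (-u^9 + u^8*(24 + 6*I) + u^7*(93 - 96*I) + u^6*(-248 + 232*I) + u^5*(1368 - 3504*I) + u^4*(-8928 - 1728*I) + u^3*(6600 - 14272*I) + u^2*(-53568 - 22464*I) + u*(-15552 + 107136*I) - 6912 + 10368*I)/(2*u^12 + 186*u^10 + 252*I*u^9 + 6198*u^8 + 15624*I*u^7 + 75782*u^6 + 278460*I*u^5 + 118152*u^4 + 976752*I*u^3 + 202176*u^2 + 1306368*I*u + 746496)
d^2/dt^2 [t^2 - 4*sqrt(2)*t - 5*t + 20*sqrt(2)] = 2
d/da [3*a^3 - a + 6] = 9*a^2 - 1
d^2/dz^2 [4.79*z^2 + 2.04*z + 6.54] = 9.58000000000000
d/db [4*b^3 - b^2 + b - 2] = 12*b^2 - 2*b + 1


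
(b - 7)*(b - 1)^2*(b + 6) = b^4 - 3*b^3 - 39*b^2 + 83*b - 42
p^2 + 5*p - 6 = (p - 1)*(p + 6)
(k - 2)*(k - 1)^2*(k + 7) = k^4 + 3*k^3 - 23*k^2 + 33*k - 14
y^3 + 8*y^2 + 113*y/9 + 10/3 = (y + 1/3)*(y + 5/3)*(y + 6)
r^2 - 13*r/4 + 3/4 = (r - 3)*(r - 1/4)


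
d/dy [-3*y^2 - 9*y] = -6*y - 9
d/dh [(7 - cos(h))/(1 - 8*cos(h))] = -55*sin(h)/(8*cos(h) - 1)^2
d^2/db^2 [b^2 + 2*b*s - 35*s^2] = 2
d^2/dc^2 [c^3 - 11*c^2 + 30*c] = 6*c - 22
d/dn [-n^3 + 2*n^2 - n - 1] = -3*n^2 + 4*n - 1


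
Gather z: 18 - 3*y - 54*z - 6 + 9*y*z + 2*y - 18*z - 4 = -y + z*(9*y - 72) + 8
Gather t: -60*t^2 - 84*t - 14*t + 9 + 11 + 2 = -60*t^2 - 98*t + 22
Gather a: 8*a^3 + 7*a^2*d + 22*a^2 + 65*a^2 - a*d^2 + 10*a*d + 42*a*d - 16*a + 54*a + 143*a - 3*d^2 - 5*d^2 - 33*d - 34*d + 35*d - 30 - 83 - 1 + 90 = 8*a^3 + a^2*(7*d + 87) + a*(-d^2 + 52*d + 181) - 8*d^2 - 32*d - 24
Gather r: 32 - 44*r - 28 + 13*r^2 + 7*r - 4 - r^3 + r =-r^3 + 13*r^2 - 36*r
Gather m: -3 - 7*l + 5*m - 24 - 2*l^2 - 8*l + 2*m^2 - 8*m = -2*l^2 - 15*l + 2*m^2 - 3*m - 27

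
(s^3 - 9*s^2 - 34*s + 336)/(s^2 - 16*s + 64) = (s^2 - s - 42)/(s - 8)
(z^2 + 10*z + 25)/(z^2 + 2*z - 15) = (z + 5)/(z - 3)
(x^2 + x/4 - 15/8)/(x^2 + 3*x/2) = (x - 5/4)/x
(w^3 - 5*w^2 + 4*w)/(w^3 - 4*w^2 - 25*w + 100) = w*(w - 1)/(w^2 - 25)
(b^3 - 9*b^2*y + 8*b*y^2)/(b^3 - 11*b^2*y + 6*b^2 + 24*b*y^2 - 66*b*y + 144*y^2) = b*(-b + y)/(-b^2 + 3*b*y - 6*b + 18*y)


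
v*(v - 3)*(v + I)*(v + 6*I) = v^4 - 3*v^3 + 7*I*v^3 - 6*v^2 - 21*I*v^2 + 18*v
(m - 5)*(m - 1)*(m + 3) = m^3 - 3*m^2 - 13*m + 15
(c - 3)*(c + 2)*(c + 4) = c^3 + 3*c^2 - 10*c - 24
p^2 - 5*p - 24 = (p - 8)*(p + 3)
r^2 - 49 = (r - 7)*(r + 7)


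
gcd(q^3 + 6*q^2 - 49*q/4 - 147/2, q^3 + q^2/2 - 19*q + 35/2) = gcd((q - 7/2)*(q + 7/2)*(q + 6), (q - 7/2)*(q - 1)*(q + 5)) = q - 7/2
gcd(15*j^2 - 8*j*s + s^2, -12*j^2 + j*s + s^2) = -3*j + s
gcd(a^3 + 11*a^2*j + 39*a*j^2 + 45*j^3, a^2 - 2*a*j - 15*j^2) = a + 3*j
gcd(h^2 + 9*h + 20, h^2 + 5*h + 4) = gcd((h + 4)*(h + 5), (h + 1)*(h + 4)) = h + 4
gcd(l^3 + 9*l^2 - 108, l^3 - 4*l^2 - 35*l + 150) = l + 6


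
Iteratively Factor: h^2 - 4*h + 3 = (h - 1)*(h - 3)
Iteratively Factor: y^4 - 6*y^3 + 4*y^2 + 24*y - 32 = (y - 4)*(y^3 - 2*y^2 - 4*y + 8) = (y - 4)*(y - 2)*(y^2 - 4) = (y - 4)*(y - 2)^2*(y + 2)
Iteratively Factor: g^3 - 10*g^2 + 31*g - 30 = (g - 2)*(g^2 - 8*g + 15) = (g - 5)*(g - 2)*(g - 3)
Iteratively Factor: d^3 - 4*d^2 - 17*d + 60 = (d - 3)*(d^2 - d - 20) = (d - 3)*(d + 4)*(d - 5)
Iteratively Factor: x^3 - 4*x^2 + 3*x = (x)*(x^2 - 4*x + 3) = x*(x - 3)*(x - 1)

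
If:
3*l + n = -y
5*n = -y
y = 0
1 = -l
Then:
No Solution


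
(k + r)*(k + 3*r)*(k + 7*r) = k^3 + 11*k^2*r + 31*k*r^2 + 21*r^3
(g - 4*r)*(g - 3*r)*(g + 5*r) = g^3 - 2*g^2*r - 23*g*r^2 + 60*r^3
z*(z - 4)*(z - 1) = z^3 - 5*z^2 + 4*z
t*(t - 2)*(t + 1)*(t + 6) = t^4 + 5*t^3 - 8*t^2 - 12*t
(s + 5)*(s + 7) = s^2 + 12*s + 35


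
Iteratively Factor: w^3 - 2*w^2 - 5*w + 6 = (w - 1)*(w^2 - w - 6) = (w - 3)*(w - 1)*(w + 2)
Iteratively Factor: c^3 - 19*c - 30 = (c - 5)*(c^2 + 5*c + 6) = (c - 5)*(c + 3)*(c + 2)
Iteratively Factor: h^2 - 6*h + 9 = (h - 3)*(h - 3)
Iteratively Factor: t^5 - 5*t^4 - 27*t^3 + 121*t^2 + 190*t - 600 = (t - 2)*(t^4 - 3*t^3 - 33*t^2 + 55*t + 300) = (t - 5)*(t - 2)*(t^3 + 2*t^2 - 23*t - 60) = (t - 5)^2*(t - 2)*(t^2 + 7*t + 12) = (t - 5)^2*(t - 2)*(t + 3)*(t + 4)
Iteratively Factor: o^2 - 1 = (o + 1)*(o - 1)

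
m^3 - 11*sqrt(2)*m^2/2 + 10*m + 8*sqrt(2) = (m - 4*sqrt(2))*(m - 2*sqrt(2))*(m + sqrt(2)/2)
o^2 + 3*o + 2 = (o + 1)*(o + 2)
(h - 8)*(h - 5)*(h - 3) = h^3 - 16*h^2 + 79*h - 120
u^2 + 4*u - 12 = (u - 2)*(u + 6)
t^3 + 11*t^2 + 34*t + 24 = (t + 1)*(t + 4)*(t + 6)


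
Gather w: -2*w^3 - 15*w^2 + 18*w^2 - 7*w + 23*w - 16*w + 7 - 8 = -2*w^3 + 3*w^2 - 1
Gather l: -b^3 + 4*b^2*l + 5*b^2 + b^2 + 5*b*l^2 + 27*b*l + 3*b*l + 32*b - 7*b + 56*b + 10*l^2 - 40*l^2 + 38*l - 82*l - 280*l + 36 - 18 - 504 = -b^3 + 6*b^2 + 81*b + l^2*(5*b - 30) + l*(4*b^2 + 30*b - 324) - 486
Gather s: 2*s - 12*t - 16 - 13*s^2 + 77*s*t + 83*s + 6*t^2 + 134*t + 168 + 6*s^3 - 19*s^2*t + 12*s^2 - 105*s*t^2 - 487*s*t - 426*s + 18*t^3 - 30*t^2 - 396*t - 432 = 6*s^3 + s^2*(-19*t - 1) + s*(-105*t^2 - 410*t - 341) + 18*t^3 - 24*t^2 - 274*t - 280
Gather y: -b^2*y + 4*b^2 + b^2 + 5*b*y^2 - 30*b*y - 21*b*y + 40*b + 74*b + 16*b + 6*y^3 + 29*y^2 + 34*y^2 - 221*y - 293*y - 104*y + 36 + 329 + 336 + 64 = 5*b^2 + 130*b + 6*y^3 + y^2*(5*b + 63) + y*(-b^2 - 51*b - 618) + 765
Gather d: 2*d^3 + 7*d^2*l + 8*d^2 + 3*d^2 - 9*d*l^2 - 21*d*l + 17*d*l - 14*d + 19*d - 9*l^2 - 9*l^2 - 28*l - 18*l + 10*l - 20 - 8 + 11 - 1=2*d^3 + d^2*(7*l + 11) + d*(-9*l^2 - 4*l + 5) - 18*l^2 - 36*l - 18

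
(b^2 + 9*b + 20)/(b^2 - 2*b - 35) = (b + 4)/(b - 7)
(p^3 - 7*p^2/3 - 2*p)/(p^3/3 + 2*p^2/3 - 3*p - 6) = p*(3*p + 2)/(p^2 + 5*p + 6)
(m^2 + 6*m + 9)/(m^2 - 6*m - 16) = (m^2 + 6*m + 9)/(m^2 - 6*m - 16)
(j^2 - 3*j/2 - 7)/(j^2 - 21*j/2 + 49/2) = (j + 2)/(j - 7)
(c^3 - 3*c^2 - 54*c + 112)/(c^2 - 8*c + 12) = (c^2 - c - 56)/(c - 6)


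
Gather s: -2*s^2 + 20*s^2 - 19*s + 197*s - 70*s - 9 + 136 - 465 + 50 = 18*s^2 + 108*s - 288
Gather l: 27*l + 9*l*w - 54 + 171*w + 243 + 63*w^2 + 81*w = l*(9*w + 27) + 63*w^2 + 252*w + 189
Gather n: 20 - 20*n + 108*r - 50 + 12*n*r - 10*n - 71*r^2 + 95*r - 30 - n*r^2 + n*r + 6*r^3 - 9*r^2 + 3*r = n*(-r^2 + 13*r - 30) + 6*r^3 - 80*r^2 + 206*r - 60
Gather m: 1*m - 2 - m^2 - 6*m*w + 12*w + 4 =-m^2 + m*(1 - 6*w) + 12*w + 2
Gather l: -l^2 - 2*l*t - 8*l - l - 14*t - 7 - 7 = -l^2 + l*(-2*t - 9) - 14*t - 14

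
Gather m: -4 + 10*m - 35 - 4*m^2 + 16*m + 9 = -4*m^2 + 26*m - 30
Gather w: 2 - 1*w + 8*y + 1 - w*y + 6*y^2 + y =w*(-y - 1) + 6*y^2 + 9*y + 3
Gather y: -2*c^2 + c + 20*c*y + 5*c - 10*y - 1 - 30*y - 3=-2*c^2 + 6*c + y*(20*c - 40) - 4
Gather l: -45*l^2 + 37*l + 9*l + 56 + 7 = -45*l^2 + 46*l + 63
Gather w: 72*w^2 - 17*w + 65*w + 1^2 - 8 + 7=72*w^2 + 48*w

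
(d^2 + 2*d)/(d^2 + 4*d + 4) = d/(d + 2)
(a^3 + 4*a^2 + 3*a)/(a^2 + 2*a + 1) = a*(a + 3)/(a + 1)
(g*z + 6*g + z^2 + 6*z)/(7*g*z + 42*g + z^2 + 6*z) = (g + z)/(7*g + z)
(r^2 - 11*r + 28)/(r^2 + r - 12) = (r^2 - 11*r + 28)/(r^2 + r - 12)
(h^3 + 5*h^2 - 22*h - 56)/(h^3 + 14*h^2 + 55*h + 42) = (h^2 - 2*h - 8)/(h^2 + 7*h + 6)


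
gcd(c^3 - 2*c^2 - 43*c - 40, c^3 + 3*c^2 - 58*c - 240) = c^2 - 3*c - 40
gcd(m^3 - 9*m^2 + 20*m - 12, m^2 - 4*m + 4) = m - 2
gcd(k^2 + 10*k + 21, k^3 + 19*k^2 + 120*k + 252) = k + 7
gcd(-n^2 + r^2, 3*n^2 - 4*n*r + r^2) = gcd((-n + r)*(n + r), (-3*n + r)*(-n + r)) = -n + r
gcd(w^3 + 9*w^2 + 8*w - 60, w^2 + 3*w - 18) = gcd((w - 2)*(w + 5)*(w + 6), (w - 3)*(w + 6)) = w + 6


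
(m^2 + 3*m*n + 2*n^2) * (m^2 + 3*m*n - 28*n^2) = m^4 + 6*m^3*n - 17*m^2*n^2 - 78*m*n^3 - 56*n^4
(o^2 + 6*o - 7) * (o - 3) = o^3 + 3*o^2 - 25*o + 21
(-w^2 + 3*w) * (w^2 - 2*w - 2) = -w^4 + 5*w^3 - 4*w^2 - 6*w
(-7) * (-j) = 7*j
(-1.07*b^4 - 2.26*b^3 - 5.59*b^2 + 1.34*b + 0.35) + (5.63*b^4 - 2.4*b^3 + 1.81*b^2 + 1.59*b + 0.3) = 4.56*b^4 - 4.66*b^3 - 3.78*b^2 + 2.93*b + 0.65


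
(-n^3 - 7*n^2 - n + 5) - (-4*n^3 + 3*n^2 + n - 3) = 3*n^3 - 10*n^2 - 2*n + 8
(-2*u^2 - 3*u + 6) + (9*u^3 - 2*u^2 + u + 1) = 9*u^3 - 4*u^2 - 2*u + 7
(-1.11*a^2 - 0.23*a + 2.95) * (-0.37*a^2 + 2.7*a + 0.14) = 0.4107*a^4 - 2.9119*a^3 - 1.8679*a^2 + 7.9328*a + 0.413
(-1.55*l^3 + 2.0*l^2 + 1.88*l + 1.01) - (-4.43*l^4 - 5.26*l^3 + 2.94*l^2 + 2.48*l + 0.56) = 4.43*l^4 + 3.71*l^3 - 0.94*l^2 - 0.6*l + 0.45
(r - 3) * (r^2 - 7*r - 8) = r^3 - 10*r^2 + 13*r + 24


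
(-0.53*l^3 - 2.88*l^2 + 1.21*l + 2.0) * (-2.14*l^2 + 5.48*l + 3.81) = 1.1342*l^5 + 3.2588*l^4 - 20.3911*l^3 - 8.622*l^2 + 15.5701*l + 7.62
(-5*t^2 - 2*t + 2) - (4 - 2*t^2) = -3*t^2 - 2*t - 2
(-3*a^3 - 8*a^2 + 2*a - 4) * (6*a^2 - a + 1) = -18*a^5 - 45*a^4 + 17*a^3 - 34*a^2 + 6*a - 4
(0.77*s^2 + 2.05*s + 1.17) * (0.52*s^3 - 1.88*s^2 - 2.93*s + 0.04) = 0.4004*s^5 - 0.3816*s^4 - 5.5017*s^3 - 8.1753*s^2 - 3.3461*s + 0.0468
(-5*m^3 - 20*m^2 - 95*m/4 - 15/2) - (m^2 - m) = -5*m^3 - 21*m^2 - 91*m/4 - 15/2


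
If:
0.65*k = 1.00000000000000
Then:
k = 1.54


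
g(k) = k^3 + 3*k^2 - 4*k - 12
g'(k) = 3*k^2 + 6*k - 4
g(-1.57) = -2.20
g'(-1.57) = -6.03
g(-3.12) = -0.69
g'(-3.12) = 6.48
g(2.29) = 6.58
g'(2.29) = 25.47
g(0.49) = -13.12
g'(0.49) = -0.34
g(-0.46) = -9.62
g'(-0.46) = -6.13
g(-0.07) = -11.71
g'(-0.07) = -4.41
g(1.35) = -9.47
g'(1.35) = 9.57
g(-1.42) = -3.13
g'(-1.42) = -6.47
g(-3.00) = 0.00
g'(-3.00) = 5.00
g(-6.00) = -96.00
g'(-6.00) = 68.00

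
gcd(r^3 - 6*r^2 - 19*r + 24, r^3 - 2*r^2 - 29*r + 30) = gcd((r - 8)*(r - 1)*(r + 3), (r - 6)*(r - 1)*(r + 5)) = r - 1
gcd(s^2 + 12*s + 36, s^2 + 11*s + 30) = s + 6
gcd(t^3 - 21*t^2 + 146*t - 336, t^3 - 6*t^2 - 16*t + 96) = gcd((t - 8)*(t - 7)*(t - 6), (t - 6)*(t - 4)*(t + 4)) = t - 6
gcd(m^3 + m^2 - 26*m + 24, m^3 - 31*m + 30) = m^2 + 5*m - 6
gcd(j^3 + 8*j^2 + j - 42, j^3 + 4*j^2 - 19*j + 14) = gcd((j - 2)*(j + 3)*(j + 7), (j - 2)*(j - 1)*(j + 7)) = j^2 + 5*j - 14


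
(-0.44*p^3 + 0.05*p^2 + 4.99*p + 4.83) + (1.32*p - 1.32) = -0.44*p^3 + 0.05*p^2 + 6.31*p + 3.51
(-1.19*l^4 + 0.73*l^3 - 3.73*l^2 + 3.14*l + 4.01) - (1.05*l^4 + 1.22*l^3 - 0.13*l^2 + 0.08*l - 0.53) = -2.24*l^4 - 0.49*l^3 - 3.6*l^2 + 3.06*l + 4.54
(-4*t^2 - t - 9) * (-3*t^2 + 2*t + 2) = 12*t^4 - 5*t^3 + 17*t^2 - 20*t - 18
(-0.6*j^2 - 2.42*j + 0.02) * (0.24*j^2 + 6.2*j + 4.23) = -0.144*j^4 - 4.3008*j^3 - 17.5372*j^2 - 10.1126*j + 0.0846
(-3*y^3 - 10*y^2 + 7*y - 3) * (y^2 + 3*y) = -3*y^5 - 19*y^4 - 23*y^3 + 18*y^2 - 9*y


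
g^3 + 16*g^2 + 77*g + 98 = (g + 2)*(g + 7)^2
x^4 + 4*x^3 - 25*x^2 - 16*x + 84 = (x - 3)*(x - 2)*(x + 2)*(x + 7)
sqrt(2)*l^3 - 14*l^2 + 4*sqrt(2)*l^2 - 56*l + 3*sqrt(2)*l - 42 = (l + 3)*(l - 7*sqrt(2))*(sqrt(2)*l + sqrt(2))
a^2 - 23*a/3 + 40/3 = (a - 5)*(a - 8/3)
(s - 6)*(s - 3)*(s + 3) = s^3 - 6*s^2 - 9*s + 54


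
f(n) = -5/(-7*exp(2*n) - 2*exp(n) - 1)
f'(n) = -5*(14*exp(2*n) + 2*exp(n))/(-7*exp(2*n) - 2*exp(n) - 1)^2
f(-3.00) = 4.48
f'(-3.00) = -0.54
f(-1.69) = 3.11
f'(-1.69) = -1.64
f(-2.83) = 4.38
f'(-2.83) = -0.64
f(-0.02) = 0.52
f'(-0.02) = -0.82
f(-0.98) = 1.83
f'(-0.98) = -1.82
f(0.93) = 0.10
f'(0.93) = -0.18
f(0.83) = 0.12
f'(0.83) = -0.22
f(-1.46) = 2.71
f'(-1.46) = -1.80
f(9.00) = 0.00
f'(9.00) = 0.00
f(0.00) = 0.50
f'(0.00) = -0.80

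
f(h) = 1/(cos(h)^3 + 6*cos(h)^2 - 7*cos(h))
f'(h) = (3*sin(h)*cos(h)^2 + 12*sin(h)*cos(h) - 7*sin(h))/(cos(h)^3 + 6*cos(h)^2 - 7*cos(h))^2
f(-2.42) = 0.12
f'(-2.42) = 0.14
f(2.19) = 0.17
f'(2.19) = -0.30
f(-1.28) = -0.67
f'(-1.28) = 1.43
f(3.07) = 0.08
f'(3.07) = -0.01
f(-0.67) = -0.76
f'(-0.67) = -1.52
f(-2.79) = 0.09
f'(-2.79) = 0.04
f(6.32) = -184.62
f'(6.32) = 10020.89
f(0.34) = -2.33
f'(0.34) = 12.67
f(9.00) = 0.09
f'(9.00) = -0.06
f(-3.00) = 0.08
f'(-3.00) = 0.02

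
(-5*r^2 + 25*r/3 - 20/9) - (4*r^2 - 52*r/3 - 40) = -9*r^2 + 77*r/3 + 340/9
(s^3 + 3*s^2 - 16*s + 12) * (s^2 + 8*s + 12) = s^5 + 11*s^4 + 20*s^3 - 80*s^2 - 96*s + 144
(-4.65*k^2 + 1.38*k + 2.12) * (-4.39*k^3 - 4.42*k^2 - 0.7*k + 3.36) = 20.4135*k^5 + 14.4948*k^4 - 12.1514*k^3 - 25.9604*k^2 + 3.1528*k + 7.1232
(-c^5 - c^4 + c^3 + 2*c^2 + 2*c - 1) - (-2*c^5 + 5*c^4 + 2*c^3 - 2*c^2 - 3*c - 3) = c^5 - 6*c^4 - c^3 + 4*c^2 + 5*c + 2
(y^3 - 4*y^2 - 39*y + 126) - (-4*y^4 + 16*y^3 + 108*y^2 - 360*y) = 4*y^4 - 15*y^3 - 112*y^2 + 321*y + 126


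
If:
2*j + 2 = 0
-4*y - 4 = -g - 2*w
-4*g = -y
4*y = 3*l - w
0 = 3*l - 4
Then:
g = 4/47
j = -1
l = 4/3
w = 124/47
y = 16/47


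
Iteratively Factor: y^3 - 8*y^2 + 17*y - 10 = (y - 5)*(y^2 - 3*y + 2) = (y - 5)*(y - 1)*(y - 2)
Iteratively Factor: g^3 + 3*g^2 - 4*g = (g)*(g^2 + 3*g - 4) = g*(g - 1)*(g + 4)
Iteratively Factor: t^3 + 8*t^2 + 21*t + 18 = (t + 2)*(t^2 + 6*t + 9) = (t + 2)*(t + 3)*(t + 3)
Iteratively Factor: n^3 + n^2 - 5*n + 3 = (n - 1)*(n^2 + 2*n - 3) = (n - 1)^2*(n + 3)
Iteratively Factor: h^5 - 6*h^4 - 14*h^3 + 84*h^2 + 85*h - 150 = (h + 2)*(h^4 - 8*h^3 + 2*h^2 + 80*h - 75) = (h - 5)*(h + 2)*(h^3 - 3*h^2 - 13*h + 15) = (h - 5)*(h + 2)*(h + 3)*(h^2 - 6*h + 5) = (h - 5)*(h - 1)*(h + 2)*(h + 3)*(h - 5)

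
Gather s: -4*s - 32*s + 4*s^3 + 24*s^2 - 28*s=4*s^3 + 24*s^2 - 64*s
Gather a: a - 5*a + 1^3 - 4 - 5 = -4*a - 8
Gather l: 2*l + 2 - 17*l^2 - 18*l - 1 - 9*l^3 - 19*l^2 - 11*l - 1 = -9*l^3 - 36*l^2 - 27*l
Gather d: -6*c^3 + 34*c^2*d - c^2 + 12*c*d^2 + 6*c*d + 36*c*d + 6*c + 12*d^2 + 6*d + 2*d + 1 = -6*c^3 - c^2 + 6*c + d^2*(12*c + 12) + d*(34*c^2 + 42*c + 8) + 1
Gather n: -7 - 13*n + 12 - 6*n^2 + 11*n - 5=-6*n^2 - 2*n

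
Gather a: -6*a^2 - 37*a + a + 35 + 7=-6*a^2 - 36*a + 42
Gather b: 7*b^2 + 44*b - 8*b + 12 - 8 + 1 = 7*b^2 + 36*b + 5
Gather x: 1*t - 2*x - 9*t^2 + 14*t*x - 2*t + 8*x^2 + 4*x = -9*t^2 - t + 8*x^2 + x*(14*t + 2)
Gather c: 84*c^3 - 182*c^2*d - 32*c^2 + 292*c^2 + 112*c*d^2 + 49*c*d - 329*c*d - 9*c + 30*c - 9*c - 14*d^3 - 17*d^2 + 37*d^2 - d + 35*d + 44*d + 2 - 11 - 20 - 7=84*c^3 + c^2*(260 - 182*d) + c*(112*d^2 - 280*d + 12) - 14*d^3 + 20*d^2 + 78*d - 36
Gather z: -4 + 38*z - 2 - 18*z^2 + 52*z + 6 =-18*z^2 + 90*z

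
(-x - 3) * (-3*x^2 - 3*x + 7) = 3*x^3 + 12*x^2 + 2*x - 21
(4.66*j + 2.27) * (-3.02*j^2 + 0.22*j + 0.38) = -14.0732*j^3 - 5.8302*j^2 + 2.2702*j + 0.8626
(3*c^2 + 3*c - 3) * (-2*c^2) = -6*c^4 - 6*c^3 + 6*c^2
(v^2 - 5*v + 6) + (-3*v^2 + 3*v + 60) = -2*v^2 - 2*v + 66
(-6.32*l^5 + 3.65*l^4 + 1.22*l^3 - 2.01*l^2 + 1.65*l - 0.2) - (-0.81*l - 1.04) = -6.32*l^5 + 3.65*l^4 + 1.22*l^3 - 2.01*l^2 + 2.46*l + 0.84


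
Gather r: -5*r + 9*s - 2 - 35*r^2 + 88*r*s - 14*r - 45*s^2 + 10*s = -35*r^2 + r*(88*s - 19) - 45*s^2 + 19*s - 2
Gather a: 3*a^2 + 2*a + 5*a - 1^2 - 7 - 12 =3*a^2 + 7*a - 20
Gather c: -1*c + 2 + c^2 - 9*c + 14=c^2 - 10*c + 16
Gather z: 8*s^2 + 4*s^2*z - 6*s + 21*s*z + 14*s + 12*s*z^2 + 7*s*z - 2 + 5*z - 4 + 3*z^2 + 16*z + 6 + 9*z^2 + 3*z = 8*s^2 + 8*s + z^2*(12*s + 12) + z*(4*s^2 + 28*s + 24)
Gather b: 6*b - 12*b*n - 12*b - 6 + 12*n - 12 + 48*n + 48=b*(-12*n - 6) + 60*n + 30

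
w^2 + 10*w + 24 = (w + 4)*(w + 6)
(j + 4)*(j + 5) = j^2 + 9*j + 20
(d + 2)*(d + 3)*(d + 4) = d^3 + 9*d^2 + 26*d + 24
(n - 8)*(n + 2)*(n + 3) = n^3 - 3*n^2 - 34*n - 48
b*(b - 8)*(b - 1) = b^3 - 9*b^2 + 8*b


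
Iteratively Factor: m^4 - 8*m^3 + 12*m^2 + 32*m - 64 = (m + 2)*(m^3 - 10*m^2 + 32*m - 32) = (m - 4)*(m + 2)*(m^2 - 6*m + 8) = (m - 4)*(m - 2)*(m + 2)*(m - 4)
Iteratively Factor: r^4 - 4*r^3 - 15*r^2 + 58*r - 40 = (r + 4)*(r^3 - 8*r^2 + 17*r - 10) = (r - 1)*(r + 4)*(r^2 - 7*r + 10) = (r - 2)*(r - 1)*(r + 4)*(r - 5)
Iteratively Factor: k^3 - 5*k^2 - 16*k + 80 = (k + 4)*(k^2 - 9*k + 20) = (k - 4)*(k + 4)*(k - 5)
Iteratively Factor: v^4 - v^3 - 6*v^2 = (v - 3)*(v^3 + 2*v^2) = v*(v - 3)*(v^2 + 2*v) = v*(v - 3)*(v + 2)*(v)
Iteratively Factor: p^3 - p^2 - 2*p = (p)*(p^2 - p - 2) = p*(p + 1)*(p - 2)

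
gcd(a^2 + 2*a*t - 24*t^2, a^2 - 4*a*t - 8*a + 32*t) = -a + 4*t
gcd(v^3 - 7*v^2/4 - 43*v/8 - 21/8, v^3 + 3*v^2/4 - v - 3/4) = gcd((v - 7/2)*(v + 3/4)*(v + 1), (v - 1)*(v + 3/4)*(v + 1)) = v^2 + 7*v/4 + 3/4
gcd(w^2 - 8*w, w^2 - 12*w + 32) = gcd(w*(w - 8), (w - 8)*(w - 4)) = w - 8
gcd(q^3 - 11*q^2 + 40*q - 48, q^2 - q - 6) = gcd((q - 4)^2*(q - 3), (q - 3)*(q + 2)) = q - 3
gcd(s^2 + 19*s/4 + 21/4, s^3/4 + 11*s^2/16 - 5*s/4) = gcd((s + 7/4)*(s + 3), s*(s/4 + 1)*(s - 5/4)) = 1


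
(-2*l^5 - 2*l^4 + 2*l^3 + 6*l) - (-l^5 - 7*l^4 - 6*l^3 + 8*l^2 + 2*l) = -l^5 + 5*l^4 + 8*l^3 - 8*l^2 + 4*l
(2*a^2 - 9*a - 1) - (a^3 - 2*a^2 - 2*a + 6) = -a^3 + 4*a^2 - 7*a - 7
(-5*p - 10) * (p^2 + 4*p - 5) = -5*p^3 - 30*p^2 - 15*p + 50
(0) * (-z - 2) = 0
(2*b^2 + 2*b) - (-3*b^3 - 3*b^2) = 3*b^3 + 5*b^2 + 2*b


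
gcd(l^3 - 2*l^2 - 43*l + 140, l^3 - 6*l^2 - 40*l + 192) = l - 4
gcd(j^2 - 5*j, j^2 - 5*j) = j^2 - 5*j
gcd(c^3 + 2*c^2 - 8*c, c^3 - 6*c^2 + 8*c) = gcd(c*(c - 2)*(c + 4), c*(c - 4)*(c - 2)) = c^2 - 2*c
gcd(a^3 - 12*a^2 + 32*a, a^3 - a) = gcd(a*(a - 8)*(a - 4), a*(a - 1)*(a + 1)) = a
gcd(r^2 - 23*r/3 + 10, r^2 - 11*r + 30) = r - 6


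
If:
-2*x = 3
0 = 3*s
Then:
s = 0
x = -3/2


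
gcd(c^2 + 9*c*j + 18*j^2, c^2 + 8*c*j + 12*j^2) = c + 6*j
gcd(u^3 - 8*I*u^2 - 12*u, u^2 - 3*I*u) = u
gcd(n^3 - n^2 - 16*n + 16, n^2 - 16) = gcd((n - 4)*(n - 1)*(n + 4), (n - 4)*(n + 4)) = n^2 - 16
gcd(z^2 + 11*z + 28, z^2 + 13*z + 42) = z + 7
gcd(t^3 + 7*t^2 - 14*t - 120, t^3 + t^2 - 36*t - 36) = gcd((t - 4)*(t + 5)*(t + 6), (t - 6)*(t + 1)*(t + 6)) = t + 6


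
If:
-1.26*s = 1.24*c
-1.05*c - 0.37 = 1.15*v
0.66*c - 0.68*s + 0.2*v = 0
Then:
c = 0.06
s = -0.06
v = -0.37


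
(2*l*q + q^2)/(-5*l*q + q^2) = (2*l + q)/(-5*l + q)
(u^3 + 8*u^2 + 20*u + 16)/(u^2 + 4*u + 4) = u + 4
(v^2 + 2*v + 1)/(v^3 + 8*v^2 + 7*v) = (v + 1)/(v*(v + 7))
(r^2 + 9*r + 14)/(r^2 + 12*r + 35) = (r + 2)/(r + 5)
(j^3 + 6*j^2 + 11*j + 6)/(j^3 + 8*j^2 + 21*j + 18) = (j + 1)/(j + 3)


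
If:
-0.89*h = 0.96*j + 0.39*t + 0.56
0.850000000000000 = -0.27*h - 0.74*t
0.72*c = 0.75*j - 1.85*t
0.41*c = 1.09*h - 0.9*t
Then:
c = 2.84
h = 0.09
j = -0.19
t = -1.18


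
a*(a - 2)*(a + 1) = a^3 - a^2 - 2*a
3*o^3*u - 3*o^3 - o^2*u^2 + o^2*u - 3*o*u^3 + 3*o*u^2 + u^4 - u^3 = (-3*o + u)*(-o + u)*(o + u)*(u - 1)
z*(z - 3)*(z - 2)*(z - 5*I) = z^4 - 5*z^3 - 5*I*z^3 + 6*z^2 + 25*I*z^2 - 30*I*z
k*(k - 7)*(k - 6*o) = k^3 - 6*k^2*o - 7*k^2 + 42*k*o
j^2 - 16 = (j - 4)*(j + 4)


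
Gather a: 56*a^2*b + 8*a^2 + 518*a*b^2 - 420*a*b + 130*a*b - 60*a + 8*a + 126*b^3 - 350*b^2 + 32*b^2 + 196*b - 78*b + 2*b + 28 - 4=a^2*(56*b + 8) + a*(518*b^2 - 290*b - 52) + 126*b^3 - 318*b^2 + 120*b + 24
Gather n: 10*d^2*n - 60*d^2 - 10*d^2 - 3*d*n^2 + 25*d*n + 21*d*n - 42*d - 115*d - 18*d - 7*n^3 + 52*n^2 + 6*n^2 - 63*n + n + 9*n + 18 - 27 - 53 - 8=-70*d^2 - 175*d - 7*n^3 + n^2*(58 - 3*d) + n*(10*d^2 + 46*d - 53) - 70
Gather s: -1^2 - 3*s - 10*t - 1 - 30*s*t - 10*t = s*(-30*t - 3) - 20*t - 2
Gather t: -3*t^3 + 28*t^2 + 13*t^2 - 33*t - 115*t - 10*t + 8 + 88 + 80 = -3*t^3 + 41*t^2 - 158*t + 176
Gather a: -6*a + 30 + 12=42 - 6*a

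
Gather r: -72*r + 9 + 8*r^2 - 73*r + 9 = 8*r^2 - 145*r + 18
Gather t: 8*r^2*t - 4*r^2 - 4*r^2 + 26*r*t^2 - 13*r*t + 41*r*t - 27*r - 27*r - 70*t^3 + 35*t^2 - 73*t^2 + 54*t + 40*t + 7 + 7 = -8*r^2 - 54*r - 70*t^3 + t^2*(26*r - 38) + t*(8*r^2 + 28*r + 94) + 14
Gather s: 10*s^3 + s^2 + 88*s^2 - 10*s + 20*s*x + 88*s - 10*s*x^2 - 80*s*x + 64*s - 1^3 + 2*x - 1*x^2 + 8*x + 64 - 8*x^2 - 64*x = 10*s^3 + 89*s^2 + s*(-10*x^2 - 60*x + 142) - 9*x^2 - 54*x + 63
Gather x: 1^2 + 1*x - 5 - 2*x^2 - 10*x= -2*x^2 - 9*x - 4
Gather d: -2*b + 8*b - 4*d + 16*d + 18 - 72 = 6*b + 12*d - 54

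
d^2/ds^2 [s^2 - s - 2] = 2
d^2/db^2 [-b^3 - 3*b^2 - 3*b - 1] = -6*b - 6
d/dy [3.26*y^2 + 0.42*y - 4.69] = 6.52*y + 0.42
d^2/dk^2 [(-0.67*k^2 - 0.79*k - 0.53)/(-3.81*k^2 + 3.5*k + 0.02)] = (40.804338*k^3 + 46.467522*k^2 - 42.044112*k + 12.955708)/(55.306341*k^6 - 152.41905*k^5 + 139.146534*k^4 - 41.2748*k^3 - 0.730428*k^2 - 0.0042*k - 8.0e-6)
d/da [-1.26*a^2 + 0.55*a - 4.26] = 0.55 - 2.52*a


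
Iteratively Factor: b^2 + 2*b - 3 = (b - 1)*(b + 3)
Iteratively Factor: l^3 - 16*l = (l)*(l^2 - 16) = l*(l - 4)*(l + 4)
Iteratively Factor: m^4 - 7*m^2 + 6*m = (m + 3)*(m^3 - 3*m^2 + 2*m) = (m - 1)*(m + 3)*(m^2 - 2*m) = m*(m - 1)*(m + 3)*(m - 2)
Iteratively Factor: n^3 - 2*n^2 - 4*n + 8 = (n + 2)*(n^2 - 4*n + 4) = (n - 2)*(n + 2)*(n - 2)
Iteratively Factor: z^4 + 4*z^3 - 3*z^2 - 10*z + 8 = (z - 1)*(z^3 + 5*z^2 + 2*z - 8) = (z - 1)^2*(z^2 + 6*z + 8) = (z - 1)^2*(z + 4)*(z + 2)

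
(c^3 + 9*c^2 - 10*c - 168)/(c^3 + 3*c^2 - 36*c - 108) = (c^2 + 3*c - 28)/(c^2 - 3*c - 18)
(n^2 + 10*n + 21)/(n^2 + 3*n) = (n + 7)/n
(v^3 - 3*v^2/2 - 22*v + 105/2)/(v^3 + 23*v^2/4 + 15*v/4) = 2*(2*v^2 - 13*v + 21)/(v*(4*v + 3))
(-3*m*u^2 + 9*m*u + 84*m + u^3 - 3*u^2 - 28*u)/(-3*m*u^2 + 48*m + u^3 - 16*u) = (u - 7)/(u - 4)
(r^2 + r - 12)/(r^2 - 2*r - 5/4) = 4*(-r^2 - r + 12)/(-4*r^2 + 8*r + 5)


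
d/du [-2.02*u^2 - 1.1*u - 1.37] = -4.04*u - 1.1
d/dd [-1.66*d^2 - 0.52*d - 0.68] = -3.32*d - 0.52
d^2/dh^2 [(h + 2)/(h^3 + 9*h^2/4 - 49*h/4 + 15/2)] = 8*((h + 2)*(12*h^2 + 18*h - 49)^2 + (-12*h^2 - 18*h - 3*(h + 2)*(4*h + 3) + 49)*(4*h^3 + 9*h^2 - 49*h + 30))/(4*h^3 + 9*h^2 - 49*h + 30)^3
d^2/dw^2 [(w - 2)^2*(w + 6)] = 6*w + 4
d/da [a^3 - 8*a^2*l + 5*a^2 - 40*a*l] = 3*a^2 - 16*a*l + 10*a - 40*l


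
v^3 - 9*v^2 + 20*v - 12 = (v - 6)*(v - 2)*(v - 1)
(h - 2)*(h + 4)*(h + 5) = h^3 + 7*h^2 + 2*h - 40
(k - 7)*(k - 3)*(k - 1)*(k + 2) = k^4 - 9*k^3 + 9*k^2 + 41*k - 42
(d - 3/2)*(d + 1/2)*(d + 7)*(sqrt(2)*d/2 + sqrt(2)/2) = sqrt(2)*d^4/2 + 7*sqrt(2)*d^3/2 - 7*sqrt(2)*d^2/8 - 13*sqrt(2)*d/2 - 21*sqrt(2)/8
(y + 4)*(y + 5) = y^2 + 9*y + 20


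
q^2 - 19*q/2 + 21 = (q - 6)*(q - 7/2)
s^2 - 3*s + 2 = (s - 2)*(s - 1)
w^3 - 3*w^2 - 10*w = w*(w - 5)*(w + 2)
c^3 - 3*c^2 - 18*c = c*(c - 6)*(c + 3)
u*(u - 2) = u^2 - 2*u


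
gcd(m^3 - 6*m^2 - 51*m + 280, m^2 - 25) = m - 5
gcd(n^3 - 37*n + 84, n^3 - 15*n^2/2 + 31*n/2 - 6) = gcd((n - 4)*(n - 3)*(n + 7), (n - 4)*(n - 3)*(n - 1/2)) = n^2 - 7*n + 12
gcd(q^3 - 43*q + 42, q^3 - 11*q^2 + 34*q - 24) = q^2 - 7*q + 6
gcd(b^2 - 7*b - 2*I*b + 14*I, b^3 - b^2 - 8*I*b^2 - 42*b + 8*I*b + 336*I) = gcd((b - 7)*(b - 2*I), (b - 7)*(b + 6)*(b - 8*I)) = b - 7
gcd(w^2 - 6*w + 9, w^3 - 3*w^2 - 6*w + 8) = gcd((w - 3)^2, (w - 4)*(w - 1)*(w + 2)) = 1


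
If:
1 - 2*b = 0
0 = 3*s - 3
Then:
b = 1/2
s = 1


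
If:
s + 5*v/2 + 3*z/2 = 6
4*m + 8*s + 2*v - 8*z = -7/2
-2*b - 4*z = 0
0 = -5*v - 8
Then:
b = -2*z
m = 5*z - 803/40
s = 10 - 3*z/2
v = -8/5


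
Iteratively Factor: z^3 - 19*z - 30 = (z - 5)*(z^2 + 5*z + 6) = (z - 5)*(z + 2)*(z + 3)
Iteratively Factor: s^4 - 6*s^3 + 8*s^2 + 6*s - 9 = (s - 1)*(s^3 - 5*s^2 + 3*s + 9) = (s - 3)*(s - 1)*(s^2 - 2*s - 3) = (s - 3)^2*(s - 1)*(s + 1)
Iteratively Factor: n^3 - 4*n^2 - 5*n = (n + 1)*(n^2 - 5*n) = n*(n + 1)*(n - 5)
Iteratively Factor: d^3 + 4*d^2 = (d)*(d^2 + 4*d) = d^2*(d + 4)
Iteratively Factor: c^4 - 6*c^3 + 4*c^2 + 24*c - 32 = (c - 2)*(c^3 - 4*c^2 - 4*c + 16) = (c - 2)*(c + 2)*(c^2 - 6*c + 8) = (c - 4)*(c - 2)*(c + 2)*(c - 2)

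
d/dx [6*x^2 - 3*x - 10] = 12*x - 3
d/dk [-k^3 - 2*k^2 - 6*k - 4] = -3*k^2 - 4*k - 6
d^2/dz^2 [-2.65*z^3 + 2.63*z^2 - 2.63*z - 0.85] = 5.26 - 15.9*z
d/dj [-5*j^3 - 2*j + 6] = -15*j^2 - 2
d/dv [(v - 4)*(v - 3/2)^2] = (2*v - 3)*(6*v - 19)/4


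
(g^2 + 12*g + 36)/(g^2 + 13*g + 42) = (g + 6)/(g + 7)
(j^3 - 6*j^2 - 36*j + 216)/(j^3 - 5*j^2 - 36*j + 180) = (j - 6)/(j - 5)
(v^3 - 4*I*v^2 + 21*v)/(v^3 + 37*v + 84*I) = v/(v + 4*I)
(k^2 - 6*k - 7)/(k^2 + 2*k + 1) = (k - 7)/(k + 1)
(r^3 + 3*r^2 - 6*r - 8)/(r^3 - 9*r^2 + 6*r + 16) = (r + 4)/(r - 8)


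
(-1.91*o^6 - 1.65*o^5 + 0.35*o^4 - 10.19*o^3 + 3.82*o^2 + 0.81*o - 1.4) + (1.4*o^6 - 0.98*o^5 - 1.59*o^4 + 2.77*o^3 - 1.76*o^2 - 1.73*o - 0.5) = -0.51*o^6 - 2.63*o^5 - 1.24*o^4 - 7.42*o^3 + 2.06*o^2 - 0.92*o - 1.9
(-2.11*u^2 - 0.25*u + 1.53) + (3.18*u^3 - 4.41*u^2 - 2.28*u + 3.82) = 3.18*u^3 - 6.52*u^2 - 2.53*u + 5.35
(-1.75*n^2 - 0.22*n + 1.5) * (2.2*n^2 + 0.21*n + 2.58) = -3.85*n^4 - 0.8515*n^3 - 1.2612*n^2 - 0.2526*n + 3.87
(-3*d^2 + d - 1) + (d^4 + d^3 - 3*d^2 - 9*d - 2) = d^4 + d^3 - 6*d^2 - 8*d - 3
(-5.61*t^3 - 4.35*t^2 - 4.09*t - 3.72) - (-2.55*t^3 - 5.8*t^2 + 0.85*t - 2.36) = -3.06*t^3 + 1.45*t^2 - 4.94*t - 1.36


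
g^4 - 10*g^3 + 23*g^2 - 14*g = g*(g - 7)*(g - 2)*(g - 1)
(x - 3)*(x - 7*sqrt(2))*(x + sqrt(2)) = x^3 - 6*sqrt(2)*x^2 - 3*x^2 - 14*x + 18*sqrt(2)*x + 42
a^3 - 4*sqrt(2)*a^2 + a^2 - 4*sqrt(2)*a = a*(a + 1)*(a - 4*sqrt(2))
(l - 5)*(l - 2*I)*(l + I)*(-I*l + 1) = -I*l^4 + 5*I*l^3 - 3*I*l^2 + 2*l + 15*I*l - 10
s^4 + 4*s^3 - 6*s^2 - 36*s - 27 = (s - 3)*(s + 1)*(s + 3)^2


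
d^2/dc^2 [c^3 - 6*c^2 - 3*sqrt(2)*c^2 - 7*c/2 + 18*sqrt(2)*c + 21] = 6*c - 12 - 6*sqrt(2)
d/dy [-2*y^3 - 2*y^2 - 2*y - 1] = -6*y^2 - 4*y - 2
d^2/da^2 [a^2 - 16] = 2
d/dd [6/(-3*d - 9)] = 2/(d + 3)^2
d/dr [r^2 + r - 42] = 2*r + 1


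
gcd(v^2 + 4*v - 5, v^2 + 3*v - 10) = v + 5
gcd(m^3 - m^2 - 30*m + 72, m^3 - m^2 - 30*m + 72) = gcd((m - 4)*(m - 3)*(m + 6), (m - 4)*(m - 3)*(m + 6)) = m^3 - m^2 - 30*m + 72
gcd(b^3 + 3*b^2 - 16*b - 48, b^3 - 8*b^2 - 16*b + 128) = b^2 - 16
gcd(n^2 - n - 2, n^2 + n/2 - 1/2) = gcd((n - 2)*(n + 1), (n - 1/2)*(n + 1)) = n + 1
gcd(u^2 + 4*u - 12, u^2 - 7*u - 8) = 1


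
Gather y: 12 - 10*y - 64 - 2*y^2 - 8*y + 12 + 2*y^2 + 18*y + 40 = 0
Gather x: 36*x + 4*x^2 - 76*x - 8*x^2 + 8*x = -4*x^2 - 32*x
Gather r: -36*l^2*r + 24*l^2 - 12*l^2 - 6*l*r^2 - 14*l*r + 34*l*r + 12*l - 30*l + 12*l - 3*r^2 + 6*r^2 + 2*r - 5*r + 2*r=12*l^2 - 6*l + r^2*(3 - 6*l) + r*(-36*l^2 + 20*l - 1)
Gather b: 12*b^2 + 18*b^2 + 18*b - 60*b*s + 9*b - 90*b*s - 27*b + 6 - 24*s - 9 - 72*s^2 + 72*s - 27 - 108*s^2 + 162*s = 30*b^2 - 150*b*s - 180*s^2 + 210*s - 30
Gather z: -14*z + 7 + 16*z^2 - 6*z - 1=16*z^2 - 20*z + 6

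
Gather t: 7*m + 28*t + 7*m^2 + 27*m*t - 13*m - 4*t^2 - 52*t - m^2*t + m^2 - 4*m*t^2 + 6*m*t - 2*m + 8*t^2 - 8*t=8*m^2 - 8*m + t^2*(4 - 4*m) + t*(-m^2 + 33*m - 32)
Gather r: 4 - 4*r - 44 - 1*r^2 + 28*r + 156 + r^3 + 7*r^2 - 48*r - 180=r^3 + 6*r^2 - 24*r - 64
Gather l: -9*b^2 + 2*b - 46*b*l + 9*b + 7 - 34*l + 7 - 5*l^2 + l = -9*b^2 + 11*b - 5*l^2 + l*(-46*b - 33) + 14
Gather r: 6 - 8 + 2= 0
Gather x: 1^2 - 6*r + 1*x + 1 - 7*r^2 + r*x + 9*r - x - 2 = -7*r^2 + r*x + 3*r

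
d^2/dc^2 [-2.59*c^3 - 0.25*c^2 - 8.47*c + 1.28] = -15.54*c - 0.5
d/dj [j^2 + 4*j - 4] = 2*j + 4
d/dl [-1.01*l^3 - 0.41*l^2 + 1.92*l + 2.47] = -3.03*l^2 - 0.82*l + 1.92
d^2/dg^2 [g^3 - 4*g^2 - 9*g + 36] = 6*g - 8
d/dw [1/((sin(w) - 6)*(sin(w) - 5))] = (11 - 2*sin(w))*cos(w)/((sin(w) - 6)^2*(sin(w) - 5)^2)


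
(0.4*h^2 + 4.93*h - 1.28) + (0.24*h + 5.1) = 0.4*h^2 + 5.17*h + 3.82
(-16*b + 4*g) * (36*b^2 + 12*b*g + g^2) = -576*b^3 - 48*b^2*g + 32*b*g^2 + 4*g^3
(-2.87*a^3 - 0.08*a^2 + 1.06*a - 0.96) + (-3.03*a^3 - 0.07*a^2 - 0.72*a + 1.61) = -5.9*a^3 - 0.15*a^2 + 0.34*a + 0.65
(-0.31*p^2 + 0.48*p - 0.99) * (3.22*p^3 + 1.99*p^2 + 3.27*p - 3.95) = -0.9982*p^5 + 0.9287*p^4 - 3.2463*p^3 + 0.824*p^2 - 5.1333*p + 3.9105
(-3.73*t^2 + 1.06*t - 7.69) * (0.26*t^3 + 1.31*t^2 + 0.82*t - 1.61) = -0.9698*t^5 - 4.6107*t^4 - 3.6694*t^3 - 3.1994*t^2 - 8.0124*t + 12.3809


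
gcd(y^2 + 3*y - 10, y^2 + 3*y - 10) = y^2 + 3*y - 10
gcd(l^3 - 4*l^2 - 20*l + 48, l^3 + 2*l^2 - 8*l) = l^2 + 2*l - 8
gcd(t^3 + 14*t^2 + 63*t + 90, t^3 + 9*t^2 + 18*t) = t^2 + 9*t + 18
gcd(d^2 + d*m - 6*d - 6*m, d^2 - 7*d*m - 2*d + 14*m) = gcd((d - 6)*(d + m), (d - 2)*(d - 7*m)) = 1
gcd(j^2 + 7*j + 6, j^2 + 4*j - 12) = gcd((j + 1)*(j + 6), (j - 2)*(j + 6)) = j + 6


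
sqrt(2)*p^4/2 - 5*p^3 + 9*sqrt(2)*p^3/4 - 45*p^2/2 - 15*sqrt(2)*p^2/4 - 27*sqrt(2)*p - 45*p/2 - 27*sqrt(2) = (p + 3/2)*(p + 3)*(p - 6*sqrt(2))*(sqrt(2)*p/2 + 1)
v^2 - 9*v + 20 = (v - 5)*(v - 4)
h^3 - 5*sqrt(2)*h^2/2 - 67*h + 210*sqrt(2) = (h - 5*sqrt(2))*(h - 7*sqrt(2)/2)*(h + 6*sqrt(2))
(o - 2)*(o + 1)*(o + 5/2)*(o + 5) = o^4 + 13*o^3/2 + 3*o^2 - 55*o/2 - 25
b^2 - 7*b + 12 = (b - 4)*(b - 3)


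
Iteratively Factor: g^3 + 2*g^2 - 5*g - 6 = (g + 1)*(g^2 + g - 6) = (g - 2)*(g + 1)*(g + 3)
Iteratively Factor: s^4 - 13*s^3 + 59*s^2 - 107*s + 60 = (s - 3)*(s^3 - 10*s^2 + 29*s - 20) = (s - 3)*(s - 1)*(s^2 - 9*s + 20) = (s - 5)*(s - 3)*(s - 1)*(s - 4)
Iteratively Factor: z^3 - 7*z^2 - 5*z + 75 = (z + 3)*(z^2 - 10*z + 25) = (z - 5)*(z + 3)*(z - 5)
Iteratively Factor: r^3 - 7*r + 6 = (r - 1)*(r^2 + r - 6) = (r - 2)*(r - 1)*(r + 3)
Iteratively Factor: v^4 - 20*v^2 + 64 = (v - 2)*(v^3 + 2*v^2 - 16*v - 32) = (v - 4)*(v - 2)*(v^2 + 6*v + 8) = (v - 4)*(v - 2)*(v + 2)*(v + 4)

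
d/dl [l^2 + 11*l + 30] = 2*l + 11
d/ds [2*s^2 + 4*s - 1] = 4*s + 4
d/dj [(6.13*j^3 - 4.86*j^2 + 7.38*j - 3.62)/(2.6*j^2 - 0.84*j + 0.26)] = (15.938*j^4 - 10.2984*j^3 - 10.3242*j^2 + 16.2968*j - 1.122)/(6.76*j^4 - 4.368*j^3 + 2.0576*j^2 - 0.4368*j + 0.0676)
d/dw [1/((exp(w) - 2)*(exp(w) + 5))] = (-2*exp(w) - 3)*exp(w)/(exp(4*w) + 6*exp(3*w) - 11*exp(2*w) - 60*exp(w) + 100)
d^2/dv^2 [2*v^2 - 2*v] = 4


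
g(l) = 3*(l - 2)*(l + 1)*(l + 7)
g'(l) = 3*(l - 2)*(l + 1) + 3*(l - 2)*(l + 7) + 3*(l + 1)*(l + 7)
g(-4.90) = 169.53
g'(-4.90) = 12.69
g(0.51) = -50.69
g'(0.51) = -6.30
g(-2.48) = 89.91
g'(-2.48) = -60.93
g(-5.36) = 157.88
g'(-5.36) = 38.61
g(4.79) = 571.37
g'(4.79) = 351.94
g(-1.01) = 0.54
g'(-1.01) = -54.18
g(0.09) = -44.28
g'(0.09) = -23.69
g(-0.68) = -16.26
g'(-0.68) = -47.32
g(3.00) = 120.00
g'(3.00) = 162.00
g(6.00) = 1092.00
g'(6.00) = 513.00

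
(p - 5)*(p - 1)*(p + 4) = p^3 - 2*p^2 - 19*p + 20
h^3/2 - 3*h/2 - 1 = (h/2 + 1/2)*(h - 2)*(h + 1)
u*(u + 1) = u^2 + u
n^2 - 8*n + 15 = (n - 5)*(n - 3)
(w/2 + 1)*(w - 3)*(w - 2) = w^3/2 - 3*w^2/2 - 2*w + 6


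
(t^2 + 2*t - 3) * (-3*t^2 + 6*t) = -3*t^4 + 21*t^2 - 18*t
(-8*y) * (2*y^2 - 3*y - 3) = -16*y^3 + 24*y^2 + 24*y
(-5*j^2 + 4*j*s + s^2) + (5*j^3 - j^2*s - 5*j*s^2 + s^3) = 5*j^3 - j^2*s - 5*j^2 - 5*j*s^2 + 4*j*s + s^3 + s^2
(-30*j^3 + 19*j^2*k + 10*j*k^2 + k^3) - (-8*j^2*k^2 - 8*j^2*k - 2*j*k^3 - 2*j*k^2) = -30*j^3 + 8*j^2*k^2 + 27*j^2*k + 2*j*k^3 + 12*j*k^2 + k^3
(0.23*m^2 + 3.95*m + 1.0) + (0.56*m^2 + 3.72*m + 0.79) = 0.79*m^2 + 7.67*m + 1.79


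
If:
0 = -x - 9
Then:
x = -9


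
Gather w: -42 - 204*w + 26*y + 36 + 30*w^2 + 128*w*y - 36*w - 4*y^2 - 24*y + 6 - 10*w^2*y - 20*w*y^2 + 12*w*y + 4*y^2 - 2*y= w^2*(30 - 10*y) + w*(-20*y^2 + 140*y - 240)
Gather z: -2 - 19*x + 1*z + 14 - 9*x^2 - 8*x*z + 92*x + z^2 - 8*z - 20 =-9*x^2 + 73*x + z^2 + z*(-8*x - 7) - 8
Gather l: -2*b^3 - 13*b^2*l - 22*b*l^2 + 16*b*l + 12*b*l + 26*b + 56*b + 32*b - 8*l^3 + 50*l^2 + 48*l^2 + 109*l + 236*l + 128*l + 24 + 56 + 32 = -2*b^3 + 114*b - 8*l^3 + l^2*(98 - 22*b) + l*(-13*b^2 + 28*b + 473) + 112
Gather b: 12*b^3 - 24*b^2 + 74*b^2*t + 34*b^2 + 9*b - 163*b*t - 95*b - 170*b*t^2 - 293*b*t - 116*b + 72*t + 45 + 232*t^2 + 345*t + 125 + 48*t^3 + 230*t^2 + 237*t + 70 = 12*b^3 + b^2*(74*t + 10) + b*(-170*t^2 - 456*t - 202) + 48*t^3 + 462*t^2 + 654*t + 240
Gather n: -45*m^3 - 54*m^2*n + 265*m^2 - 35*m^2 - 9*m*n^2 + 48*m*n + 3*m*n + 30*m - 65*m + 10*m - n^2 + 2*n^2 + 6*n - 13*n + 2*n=-45*m^3 + 230*m^2 - 25*m + n^2*(1 - 9*m) + n*(-54*m^2 + 51*m - 5)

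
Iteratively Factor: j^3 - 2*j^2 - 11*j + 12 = (j + 3)*(j^2 - 5*j + 4) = (j - 4)*(j + 3)*(j - 1)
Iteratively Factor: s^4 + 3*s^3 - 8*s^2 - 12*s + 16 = (s + 2)*(s^3 + s^2 - 10*s + 8) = (s + 2)*(s + 4)*(s^2 - 3*s + 2) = (s - 2)*(s + 2)*(s + 4)*(s - 1)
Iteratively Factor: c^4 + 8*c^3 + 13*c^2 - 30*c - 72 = (c + 3)*(c^3 + 5*c^2 - 2*c - 24) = (c + 3)*(c + 4)*(c^2 + c - 6) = (c - 2)*(c + 3)*(c + 4)*(c + 3)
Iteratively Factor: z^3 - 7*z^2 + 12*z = (z - 3)*(z^2 - 4*z) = (z - 4)*(z - 3)*(z)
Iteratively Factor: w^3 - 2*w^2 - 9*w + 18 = (w + 3)*(w^2 - 5*w + 6) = (w - 2)*(w + 3)*(w - 3)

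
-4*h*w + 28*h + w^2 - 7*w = (-4*h + w)*(w - 7)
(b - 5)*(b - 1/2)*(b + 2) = b^3 - 7*b^2/2 - 17*b/2 + 5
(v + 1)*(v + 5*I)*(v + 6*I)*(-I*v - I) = -I*v^4 + 11*v^3 - 2*I*v^3 + 22*v^2 + 29*I*v^2 + 11*v + 60*I*v + 30*I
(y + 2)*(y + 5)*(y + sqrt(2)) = y^3 + sqrt(2)*y^2 + 7*y^2 + 7*sqrt(2)*y + 10*y + 10*sqrt(2)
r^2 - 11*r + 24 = (r - 8)*(r - 3)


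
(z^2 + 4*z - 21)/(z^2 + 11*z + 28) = (z - 3)/(z + 4)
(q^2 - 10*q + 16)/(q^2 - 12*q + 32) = (q - 2)/(q - 4)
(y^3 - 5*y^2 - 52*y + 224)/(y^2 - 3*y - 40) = (y^2 + 3*y - 28)/(y + 5)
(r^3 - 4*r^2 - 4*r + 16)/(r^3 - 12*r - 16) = (r - 2)/(r + 2)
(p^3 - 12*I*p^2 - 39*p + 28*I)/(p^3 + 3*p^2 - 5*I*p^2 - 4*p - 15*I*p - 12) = (p - 7*I)/(p + 3)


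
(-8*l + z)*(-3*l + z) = 24*l^2 - 11*l*z + z^2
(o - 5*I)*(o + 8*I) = o^2 + 3*I*o + 40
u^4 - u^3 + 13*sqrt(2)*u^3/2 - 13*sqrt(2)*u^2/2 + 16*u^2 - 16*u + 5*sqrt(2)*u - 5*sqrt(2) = (u - 1)*(u + sqrt(2)/2)*(u + sqrt(2))*(u + 5*sqrt(2))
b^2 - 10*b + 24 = (b - 6)*(b - 4)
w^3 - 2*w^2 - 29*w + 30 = (w - 6)*(w - 1)*(w + 5)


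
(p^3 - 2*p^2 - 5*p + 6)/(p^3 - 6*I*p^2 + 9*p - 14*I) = (p^3 - 2*p^2 - 5*p + 6)/(p^3 - 6*I*p^2 + 9*p - 14*I)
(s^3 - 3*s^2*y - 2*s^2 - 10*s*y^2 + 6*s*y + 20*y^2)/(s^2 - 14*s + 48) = (s^3 - 3*s^2*y - 2*s^2 - 10*s*y^2 + 6*s*y + 20*y^2)/(s^2 - 14*s + 48)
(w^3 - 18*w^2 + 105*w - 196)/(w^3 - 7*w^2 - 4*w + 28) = (w^2 - 11*w + 28)/(w^2 - 4)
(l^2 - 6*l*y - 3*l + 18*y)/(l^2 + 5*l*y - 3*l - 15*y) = (l - 6*y)/(l + 5*y)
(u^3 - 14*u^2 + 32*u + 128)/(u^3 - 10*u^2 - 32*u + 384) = (u + 2)/(u + 6)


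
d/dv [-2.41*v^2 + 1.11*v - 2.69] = 1.11 - 4.82*v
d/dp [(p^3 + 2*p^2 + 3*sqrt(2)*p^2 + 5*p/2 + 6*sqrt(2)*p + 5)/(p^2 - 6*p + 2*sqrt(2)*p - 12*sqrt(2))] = (p^4 - 12*p^3 + 4*sqrt(2)*p^3 - 56*sqrt(2)*p^2 - 5*p^2/2 - 154*p - 48*sqrt(2)*p - 114 - 40*sqrt(2))/(p^4 - 12*p^3 + 4*sqrt(2)*p^3 - 48*sqrt(2)*p^2 + 44*p^2 - 96*p + 144*sqrt(2)*p + 288)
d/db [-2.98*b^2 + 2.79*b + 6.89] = 2.79 - 5.96*b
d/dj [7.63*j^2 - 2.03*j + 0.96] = 15.26*j - 2.03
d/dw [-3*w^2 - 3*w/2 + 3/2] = -6*w - 3/2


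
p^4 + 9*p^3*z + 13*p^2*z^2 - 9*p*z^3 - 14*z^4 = (p - z)*(p + z)*(p + 2*z)*(p + 7*z)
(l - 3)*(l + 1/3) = l^2 - 8*l/3 - 1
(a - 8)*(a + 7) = a^2 - a - 56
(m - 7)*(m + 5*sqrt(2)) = m^2 - 7*m + 5*sqrt(2)*m - 35*sqrt(2)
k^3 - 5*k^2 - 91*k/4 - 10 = (k - 8)*(k + 1/2)*(k + 5/2)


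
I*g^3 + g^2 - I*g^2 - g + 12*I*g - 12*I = (g - 4*I)*(g + 3*I)*(I*g - I)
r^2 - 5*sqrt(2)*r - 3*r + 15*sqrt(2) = (r - 3)*(r - 5*sqrt(2))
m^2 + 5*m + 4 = (m + 1)*(m + 4)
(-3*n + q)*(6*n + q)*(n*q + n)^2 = -18*n^4*q^2 - 36*n^4*q - 18*n^4 + 3*n^3*q^3 + 6*n^3*q^2 + 3*n^3*q + n^2*q^4 + 2*n^2*q^3 + n^2*q^2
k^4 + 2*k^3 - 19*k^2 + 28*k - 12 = (k - 2)*(k - 1)^2*(k + 6)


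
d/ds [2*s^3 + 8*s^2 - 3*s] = 6*s^2 + 16*s - 3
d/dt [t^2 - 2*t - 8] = 2*t - 2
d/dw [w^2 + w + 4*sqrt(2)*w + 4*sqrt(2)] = 2*w + 1 + 4*sqrt(2)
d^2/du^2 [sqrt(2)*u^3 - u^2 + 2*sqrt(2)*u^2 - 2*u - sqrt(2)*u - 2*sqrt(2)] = 6*sqrt(2)*u - 2 + 4*sqrt(2)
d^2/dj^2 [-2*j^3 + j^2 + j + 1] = 2 - 12*j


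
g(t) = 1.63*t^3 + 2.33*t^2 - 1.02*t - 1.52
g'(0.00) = -1.02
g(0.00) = -1.52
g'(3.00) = 56.97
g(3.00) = 60.40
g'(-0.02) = -1.11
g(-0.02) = -1.50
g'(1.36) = 14.36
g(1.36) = 5.50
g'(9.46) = 480.68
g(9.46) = 1577.29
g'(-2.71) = 22.26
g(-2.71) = -14.09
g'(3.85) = 89.40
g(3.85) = 122.11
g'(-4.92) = 94.42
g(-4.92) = -134.23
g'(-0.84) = -1.48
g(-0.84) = 0.01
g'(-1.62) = 4.26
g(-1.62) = -0.68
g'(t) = 4.89*t^2 + 4.66*t - 1.02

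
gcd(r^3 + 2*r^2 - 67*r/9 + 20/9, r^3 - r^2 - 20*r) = r + 4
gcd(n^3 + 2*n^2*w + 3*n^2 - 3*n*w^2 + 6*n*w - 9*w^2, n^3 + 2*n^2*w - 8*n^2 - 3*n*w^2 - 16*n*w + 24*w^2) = -n^2 - 2*n*w + 3*w^2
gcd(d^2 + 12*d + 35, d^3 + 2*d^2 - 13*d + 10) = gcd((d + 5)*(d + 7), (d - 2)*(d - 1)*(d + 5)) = d + 5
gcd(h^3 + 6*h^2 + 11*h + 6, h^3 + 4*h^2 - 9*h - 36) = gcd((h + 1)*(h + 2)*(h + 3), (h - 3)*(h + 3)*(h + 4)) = h + 3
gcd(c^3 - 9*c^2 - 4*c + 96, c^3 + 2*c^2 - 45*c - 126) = c + 3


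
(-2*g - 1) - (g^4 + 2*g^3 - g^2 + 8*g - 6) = -g^4 - 2*g^3 + g^2 - 10*g + 5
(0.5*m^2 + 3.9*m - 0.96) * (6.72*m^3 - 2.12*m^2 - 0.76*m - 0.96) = 3.36*m^5 + 25.148*m^4 - 15.0992*m^3 - 1.4088*m^2 - 3.0144*m + 0.9216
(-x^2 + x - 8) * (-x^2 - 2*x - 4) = x^4 + x^3 + 10*x^2 + 12*x + 32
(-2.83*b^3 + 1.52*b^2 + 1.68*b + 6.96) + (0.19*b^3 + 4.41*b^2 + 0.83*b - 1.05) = -2.64*b^3 + 5.93*b^2 + 2.51*b + 5.91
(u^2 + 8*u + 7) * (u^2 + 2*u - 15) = u^4 + 10*u^3 + 8*u^2 - 106*u - 105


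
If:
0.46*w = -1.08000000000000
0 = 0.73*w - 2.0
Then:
No Solution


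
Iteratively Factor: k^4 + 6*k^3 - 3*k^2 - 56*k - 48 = (k + 4)*(k^3 + 2*k^2 - 11*k - 12) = (k + 1)*(k + 4)*(k^2 + k - 12) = (k + 1)*(k + 4)^2*(k - 3)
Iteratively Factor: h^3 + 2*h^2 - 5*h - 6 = (h + 3)*(h^2 - h - 2) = (h - 2)*(h + 3)*(h + 1)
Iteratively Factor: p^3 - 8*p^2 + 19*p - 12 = (p - 1)*(p^2 - 7*p + 12) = (p - 3)*(p - 1)*(p - 4)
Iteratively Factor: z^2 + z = (z + 1)*(z)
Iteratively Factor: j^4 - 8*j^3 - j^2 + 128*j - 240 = (j - 5)*(j^3 - 3*j^2 - 16*j + 48) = (j - 5)*(j - 4)*(j^2 + j - 12) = (j - 5)*(j - 4)*(j - 3)*(j + 4)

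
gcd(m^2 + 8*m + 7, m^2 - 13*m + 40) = 1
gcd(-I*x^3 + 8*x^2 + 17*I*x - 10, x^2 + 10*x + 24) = 1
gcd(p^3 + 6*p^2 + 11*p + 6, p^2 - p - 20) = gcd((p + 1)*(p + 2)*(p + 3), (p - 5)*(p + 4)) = 1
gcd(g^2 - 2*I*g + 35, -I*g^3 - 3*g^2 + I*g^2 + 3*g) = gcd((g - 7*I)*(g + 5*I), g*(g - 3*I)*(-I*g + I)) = 1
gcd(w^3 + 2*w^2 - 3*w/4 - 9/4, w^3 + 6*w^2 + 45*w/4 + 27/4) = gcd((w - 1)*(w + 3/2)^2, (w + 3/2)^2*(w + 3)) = w^2 + 3*w + 9/4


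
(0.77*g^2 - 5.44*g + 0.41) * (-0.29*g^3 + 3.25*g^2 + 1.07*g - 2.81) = -0.2233*g^5 + 4.0801*g^4 - 16.975*g^3 - 6.652*g^2 + 15.7251*g - 1.1521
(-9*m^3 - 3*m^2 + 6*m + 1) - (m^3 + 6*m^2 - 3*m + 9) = -10*m^3 - 9*m^2 + 9*m - 8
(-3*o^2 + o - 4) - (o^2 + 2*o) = -4*o^2 - o - 4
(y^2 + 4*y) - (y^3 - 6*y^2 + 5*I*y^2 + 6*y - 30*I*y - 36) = -y^3 + 7*y^2 - 5*I*y^2 - 2*y + 30*I*y + 36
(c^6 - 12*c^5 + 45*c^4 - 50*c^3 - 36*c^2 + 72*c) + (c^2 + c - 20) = c^6 - 12*c^5 + 45*c^4 - 50*c^3 - 35*c^2 + 73*c - 20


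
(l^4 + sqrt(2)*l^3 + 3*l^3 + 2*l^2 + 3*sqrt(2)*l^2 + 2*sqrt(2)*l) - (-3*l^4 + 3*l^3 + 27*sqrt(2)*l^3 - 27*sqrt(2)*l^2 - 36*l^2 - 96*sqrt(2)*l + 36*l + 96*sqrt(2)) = 4*l^4 - 26*sqrt(2)*l^3 + 38*l^2 + 30*sqrt(2)*l^2 - 36*l + 98*sqrt(2)*l - 96*sqrt(2)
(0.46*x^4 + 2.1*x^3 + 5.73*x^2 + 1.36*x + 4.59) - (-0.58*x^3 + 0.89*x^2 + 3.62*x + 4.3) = 0.46*x^4 + 2.68*x^3 + 4.84*x^2 - 2.26*x + 0.29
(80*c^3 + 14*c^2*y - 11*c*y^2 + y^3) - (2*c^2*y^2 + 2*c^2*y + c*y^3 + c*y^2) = 80*c^3 - 2*c^2*y^2 + 12*c^2*y - c*y^3 - 12*c*y^2 + y^3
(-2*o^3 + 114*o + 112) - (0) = -2*o^3 + 114*o + 112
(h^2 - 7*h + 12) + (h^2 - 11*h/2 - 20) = 2*h^2 - 25*h/2 - 8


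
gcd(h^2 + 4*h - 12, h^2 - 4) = h - 2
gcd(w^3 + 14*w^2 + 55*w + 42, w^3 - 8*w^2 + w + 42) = 1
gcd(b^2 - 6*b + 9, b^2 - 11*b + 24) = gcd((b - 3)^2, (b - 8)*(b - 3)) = b - 3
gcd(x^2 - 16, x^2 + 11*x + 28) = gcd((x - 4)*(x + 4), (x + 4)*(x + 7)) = x + 4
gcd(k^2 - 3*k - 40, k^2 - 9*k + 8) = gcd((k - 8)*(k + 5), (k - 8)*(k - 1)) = k - 8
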